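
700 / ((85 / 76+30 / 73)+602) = 3883600 / 3348381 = 1.16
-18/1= -18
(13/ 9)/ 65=1/ 45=0.02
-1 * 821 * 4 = -3284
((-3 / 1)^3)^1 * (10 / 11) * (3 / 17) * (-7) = 5670 / 187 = 30.32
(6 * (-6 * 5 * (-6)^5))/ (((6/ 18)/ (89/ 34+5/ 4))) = 276086880/ 17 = 16240404.71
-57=-57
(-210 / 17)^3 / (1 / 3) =-5655.00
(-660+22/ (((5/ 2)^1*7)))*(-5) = 23056/ 7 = 3293.71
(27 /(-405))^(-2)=225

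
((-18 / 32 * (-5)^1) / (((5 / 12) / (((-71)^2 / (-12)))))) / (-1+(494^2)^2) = -5041 / 105873012080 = -0.00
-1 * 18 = -18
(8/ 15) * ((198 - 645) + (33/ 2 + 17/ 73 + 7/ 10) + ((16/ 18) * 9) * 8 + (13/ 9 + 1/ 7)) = -66957728/ 344925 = -194.12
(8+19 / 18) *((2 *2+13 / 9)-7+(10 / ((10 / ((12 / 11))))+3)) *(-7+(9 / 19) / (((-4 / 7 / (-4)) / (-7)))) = -11742031 / 16929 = -693.60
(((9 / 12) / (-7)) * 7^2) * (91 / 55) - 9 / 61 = -118551 / 13420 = -8.83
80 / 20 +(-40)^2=1604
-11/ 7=-1.57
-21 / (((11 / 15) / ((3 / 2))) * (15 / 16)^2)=-48.87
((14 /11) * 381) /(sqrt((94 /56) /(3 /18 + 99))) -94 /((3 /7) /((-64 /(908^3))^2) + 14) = -658 /410465252126765 + 12446 * sqrt(23970) /517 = 3727.12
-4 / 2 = -2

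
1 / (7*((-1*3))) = -1 / 21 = -0.05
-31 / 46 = -0.67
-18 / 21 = -6 / 7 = -0.86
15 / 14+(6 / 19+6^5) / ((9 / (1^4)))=690355 / 798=865.11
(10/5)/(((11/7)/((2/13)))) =28/143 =0.20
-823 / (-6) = 823 / 6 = 137.17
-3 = -3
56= 56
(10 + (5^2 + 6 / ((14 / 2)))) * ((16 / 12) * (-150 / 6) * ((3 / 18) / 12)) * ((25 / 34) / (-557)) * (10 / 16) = 784375 / 57268512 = 0.01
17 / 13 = 1.31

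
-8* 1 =-8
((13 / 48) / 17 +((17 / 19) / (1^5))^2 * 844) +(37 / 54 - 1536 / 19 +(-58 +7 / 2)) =1434361069 / 2651184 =541.03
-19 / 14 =-1.36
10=10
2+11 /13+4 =89 /13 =6.85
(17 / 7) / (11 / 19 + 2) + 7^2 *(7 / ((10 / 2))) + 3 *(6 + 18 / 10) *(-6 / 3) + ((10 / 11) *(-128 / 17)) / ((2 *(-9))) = 66737966 / 2886345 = 23.12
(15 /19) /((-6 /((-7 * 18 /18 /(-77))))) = -5 /418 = -0.01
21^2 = 441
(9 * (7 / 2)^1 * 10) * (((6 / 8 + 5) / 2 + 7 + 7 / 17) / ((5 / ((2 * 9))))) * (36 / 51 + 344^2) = 398941465923 / 289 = 1380420297.31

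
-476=-476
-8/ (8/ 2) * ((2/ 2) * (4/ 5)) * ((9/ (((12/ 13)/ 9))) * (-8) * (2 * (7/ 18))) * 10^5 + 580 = 87360580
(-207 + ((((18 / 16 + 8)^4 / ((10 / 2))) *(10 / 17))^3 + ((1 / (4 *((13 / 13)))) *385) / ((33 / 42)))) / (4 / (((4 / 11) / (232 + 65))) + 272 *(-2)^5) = -22902044480391797744609 / 229454169612746752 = -99810.98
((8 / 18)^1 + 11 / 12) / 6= 49 / 216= 0.23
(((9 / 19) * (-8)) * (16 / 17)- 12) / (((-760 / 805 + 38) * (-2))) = 202377 / 963509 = 0.21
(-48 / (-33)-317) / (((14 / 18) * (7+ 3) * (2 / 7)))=-31239 / 220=-142.00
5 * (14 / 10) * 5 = 35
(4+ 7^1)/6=1.83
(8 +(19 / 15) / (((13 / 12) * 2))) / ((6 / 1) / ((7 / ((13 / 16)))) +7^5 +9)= 0.00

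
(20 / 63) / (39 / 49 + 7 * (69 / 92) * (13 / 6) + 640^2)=1120 / 1445111739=0.00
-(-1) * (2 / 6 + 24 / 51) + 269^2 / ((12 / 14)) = 84421.97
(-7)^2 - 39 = 10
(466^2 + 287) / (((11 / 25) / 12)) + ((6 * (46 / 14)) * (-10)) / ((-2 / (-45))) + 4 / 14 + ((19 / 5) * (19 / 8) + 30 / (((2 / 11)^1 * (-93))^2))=52619302257491 / 8879640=5925837.34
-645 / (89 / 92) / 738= -9890 / 10947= -0.90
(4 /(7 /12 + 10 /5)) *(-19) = -912 /31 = -29.42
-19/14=-1.36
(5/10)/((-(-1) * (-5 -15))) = -1/40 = -0.02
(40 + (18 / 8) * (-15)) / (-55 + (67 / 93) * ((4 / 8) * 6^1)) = -775 / 6552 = -0.12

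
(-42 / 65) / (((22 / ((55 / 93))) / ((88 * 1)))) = -616 / 403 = -1.53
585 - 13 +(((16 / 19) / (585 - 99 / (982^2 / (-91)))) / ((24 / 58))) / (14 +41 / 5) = 572.00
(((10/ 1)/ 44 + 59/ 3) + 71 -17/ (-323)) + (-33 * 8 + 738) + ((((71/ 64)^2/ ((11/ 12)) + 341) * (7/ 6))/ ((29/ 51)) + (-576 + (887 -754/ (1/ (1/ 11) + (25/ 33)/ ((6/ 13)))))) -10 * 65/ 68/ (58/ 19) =2401480884530027/ 1584547497984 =1515.56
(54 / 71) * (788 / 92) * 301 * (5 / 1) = 16010190 / 1633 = 9804.16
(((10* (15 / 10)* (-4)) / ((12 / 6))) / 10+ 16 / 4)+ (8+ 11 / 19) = 182 / 19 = 9.58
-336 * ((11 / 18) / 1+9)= -9688 / 3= -3229.33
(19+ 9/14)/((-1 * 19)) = -275/266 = -1.03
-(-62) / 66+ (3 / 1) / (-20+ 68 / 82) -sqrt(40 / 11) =6769 / 8646 -2 * sqrt(110) / 11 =-1.12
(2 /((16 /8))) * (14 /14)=1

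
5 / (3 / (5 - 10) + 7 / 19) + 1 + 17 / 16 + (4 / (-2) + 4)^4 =-621 / 176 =-3.53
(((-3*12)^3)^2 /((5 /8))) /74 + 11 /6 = 52242778099 /1110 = 47065565.85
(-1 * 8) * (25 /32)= -25 /4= -6.25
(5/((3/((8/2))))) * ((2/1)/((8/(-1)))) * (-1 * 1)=5/3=1.67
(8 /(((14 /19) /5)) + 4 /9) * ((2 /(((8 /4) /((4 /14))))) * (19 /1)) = 131024 /441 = 297.11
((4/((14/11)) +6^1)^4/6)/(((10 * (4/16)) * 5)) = 16777216/180075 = 93.17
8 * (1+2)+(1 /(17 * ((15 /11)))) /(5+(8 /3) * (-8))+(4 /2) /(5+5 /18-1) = 1120859 /45815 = 24.46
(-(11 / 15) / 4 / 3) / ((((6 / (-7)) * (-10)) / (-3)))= 77 / 3600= 0.02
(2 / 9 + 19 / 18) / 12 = 23 / 216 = 0.11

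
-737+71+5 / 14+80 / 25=-46371 / 70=-662.44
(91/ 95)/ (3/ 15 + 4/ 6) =1.11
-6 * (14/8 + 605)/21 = -2427/14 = -173.36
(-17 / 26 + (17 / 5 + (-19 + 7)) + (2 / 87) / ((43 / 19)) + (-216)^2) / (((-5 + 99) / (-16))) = -7939.87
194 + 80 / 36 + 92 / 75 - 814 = -138724 / 225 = -616.55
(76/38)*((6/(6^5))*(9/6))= 1/432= 0.00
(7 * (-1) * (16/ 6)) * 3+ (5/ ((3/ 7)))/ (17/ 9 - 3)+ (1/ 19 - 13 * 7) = -5983/ 38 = -157.45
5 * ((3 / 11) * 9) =135 / 11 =12.27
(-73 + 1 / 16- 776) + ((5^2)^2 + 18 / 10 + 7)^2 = 160341401 / 400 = 400853.50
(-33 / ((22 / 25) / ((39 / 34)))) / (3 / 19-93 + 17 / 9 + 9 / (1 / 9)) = 500175 / 115736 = 4.32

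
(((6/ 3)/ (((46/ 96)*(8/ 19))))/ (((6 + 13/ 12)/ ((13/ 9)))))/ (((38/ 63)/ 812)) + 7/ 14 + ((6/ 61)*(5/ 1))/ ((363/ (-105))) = 2721.70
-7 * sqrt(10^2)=-70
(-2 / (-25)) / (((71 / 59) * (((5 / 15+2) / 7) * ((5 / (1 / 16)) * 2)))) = 177 / 142000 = 0.00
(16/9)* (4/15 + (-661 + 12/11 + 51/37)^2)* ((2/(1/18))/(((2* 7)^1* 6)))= 17240600797696/52179435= 330409.88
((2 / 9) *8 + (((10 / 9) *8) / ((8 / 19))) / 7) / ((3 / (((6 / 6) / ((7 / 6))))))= 604 / 441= 1.37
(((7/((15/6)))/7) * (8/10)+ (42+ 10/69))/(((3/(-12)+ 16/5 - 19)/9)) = -23.81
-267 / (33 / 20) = -1780 / 11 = -161.82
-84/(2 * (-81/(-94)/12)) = -5264/9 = -584.89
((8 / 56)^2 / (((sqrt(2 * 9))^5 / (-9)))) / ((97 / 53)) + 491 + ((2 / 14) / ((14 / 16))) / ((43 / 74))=1035129 / 2107 - 53 * sqrt(2) / 1026648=491.28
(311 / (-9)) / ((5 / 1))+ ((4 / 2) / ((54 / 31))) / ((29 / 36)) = -7159 / 1305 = -5.49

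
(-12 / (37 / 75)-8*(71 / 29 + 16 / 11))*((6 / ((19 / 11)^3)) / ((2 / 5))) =-161.68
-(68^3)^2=-98867482624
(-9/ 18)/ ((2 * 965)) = -1/ 3860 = -0.00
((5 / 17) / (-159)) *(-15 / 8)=25 / 7208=0.00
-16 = -16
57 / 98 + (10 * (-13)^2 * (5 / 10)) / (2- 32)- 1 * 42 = -10229 / 147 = -69.59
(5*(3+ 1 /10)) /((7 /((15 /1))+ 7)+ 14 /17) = 7905 /4228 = 1.87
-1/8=-0.12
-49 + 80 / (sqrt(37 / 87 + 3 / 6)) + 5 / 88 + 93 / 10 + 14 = -11283 / 440 + 80 * sqrt(28014) / 161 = 57.52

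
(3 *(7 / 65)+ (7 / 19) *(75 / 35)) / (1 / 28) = 31.15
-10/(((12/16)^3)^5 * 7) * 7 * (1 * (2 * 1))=-21474836480/14348907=-1496.62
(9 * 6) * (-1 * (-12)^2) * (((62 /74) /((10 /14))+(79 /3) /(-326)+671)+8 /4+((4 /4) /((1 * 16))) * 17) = -158313837906 /30155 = -5250002.92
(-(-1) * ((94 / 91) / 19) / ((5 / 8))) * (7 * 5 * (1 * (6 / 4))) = 1128 / 247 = 4.57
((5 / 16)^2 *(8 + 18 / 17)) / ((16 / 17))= 0.94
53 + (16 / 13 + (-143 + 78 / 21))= -7740 / 91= -85.05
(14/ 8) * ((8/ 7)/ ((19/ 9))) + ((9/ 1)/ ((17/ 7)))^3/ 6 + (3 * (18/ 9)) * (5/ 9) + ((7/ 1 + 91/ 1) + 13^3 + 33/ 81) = 11634883277/ 5040738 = 2308.17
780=780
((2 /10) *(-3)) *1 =-3 /5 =-0.60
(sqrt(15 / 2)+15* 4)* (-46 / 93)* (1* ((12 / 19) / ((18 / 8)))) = -14720 / 1767 - 368* sqrt(30) / 5301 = -8.71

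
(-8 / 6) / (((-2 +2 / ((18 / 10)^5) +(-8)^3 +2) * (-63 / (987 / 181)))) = -616734 / 2735528839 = -0.00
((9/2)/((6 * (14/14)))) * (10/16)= 15/32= 0.47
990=990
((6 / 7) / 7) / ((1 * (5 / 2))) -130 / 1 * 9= -286638 / 245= -1169.95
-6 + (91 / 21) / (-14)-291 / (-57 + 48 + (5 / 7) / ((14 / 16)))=29.25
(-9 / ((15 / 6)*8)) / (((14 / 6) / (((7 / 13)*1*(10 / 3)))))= -9 / 26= -0.35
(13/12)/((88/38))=247/528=0.47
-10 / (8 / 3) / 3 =-5 / 4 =-1.25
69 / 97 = 0.71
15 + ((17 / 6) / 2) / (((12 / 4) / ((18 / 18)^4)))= 557 / 36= 15.47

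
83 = 83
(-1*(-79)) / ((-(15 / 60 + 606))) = -316 / 2425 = -0.13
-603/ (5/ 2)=-1206/ 5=-241.20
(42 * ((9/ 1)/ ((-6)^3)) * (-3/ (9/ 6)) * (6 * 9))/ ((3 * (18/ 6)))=21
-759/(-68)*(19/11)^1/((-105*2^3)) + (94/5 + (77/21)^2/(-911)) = 585792329/31221792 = 18.76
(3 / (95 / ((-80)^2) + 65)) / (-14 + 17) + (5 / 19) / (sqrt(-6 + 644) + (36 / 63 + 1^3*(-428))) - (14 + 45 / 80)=-149235700628003 / 10258344880816 - 245*sqrt(638) / 169495238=-14.55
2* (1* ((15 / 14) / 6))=5 / 14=0.36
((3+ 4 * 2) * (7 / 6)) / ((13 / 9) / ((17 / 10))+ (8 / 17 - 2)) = -3927 / 208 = -18.88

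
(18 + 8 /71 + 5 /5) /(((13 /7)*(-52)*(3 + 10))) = -9499 /623948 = -0.02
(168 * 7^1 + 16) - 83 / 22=1188.23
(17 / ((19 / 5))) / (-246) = -85 / 4674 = -0.02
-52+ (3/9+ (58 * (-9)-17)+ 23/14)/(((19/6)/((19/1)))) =-22919/7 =-3274.14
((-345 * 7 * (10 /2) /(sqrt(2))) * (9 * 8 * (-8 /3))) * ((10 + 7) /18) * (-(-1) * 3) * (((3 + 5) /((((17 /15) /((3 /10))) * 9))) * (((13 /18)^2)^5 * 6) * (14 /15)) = 776832601569115 * sqrt(2) /4649045868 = 236308.10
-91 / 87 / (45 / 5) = -91 / 783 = -0.12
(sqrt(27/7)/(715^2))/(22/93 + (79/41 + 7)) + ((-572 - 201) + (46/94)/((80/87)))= -2904479/3760 + 11439 * sqrt(21)/125035410500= -772.47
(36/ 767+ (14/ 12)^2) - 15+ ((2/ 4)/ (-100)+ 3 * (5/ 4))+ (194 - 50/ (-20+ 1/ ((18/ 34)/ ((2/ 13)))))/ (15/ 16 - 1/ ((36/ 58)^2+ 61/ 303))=-265.98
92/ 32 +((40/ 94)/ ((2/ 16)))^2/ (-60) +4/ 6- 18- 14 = -506329/ 17672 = -28.65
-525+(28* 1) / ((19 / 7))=-9779 / 19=-514.68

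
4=4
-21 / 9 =-7 / 3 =-2.33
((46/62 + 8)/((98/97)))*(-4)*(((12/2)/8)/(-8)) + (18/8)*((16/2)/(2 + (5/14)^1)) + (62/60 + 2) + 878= 3576719737/4010160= 891.91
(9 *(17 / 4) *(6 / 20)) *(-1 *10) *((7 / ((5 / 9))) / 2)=-28917 / 40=-722.92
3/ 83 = 0.04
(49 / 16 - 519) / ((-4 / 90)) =371475 / 32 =11608.59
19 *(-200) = -3800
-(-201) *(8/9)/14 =268/21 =12.76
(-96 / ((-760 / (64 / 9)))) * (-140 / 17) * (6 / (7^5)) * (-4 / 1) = 8192 / 775523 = 0.01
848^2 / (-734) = -359552 / 367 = -979.71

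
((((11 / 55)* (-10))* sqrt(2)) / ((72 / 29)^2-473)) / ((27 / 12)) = 6728* sqrt(2) / 3533481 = 0.00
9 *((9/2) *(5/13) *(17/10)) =1377/52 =26.48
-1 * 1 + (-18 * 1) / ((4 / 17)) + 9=-68.50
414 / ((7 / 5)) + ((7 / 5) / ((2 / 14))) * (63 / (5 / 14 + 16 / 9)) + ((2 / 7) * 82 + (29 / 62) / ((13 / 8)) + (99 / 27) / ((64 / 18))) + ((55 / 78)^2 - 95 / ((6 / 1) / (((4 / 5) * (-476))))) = 94318201490033 / 14205653280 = 6639.48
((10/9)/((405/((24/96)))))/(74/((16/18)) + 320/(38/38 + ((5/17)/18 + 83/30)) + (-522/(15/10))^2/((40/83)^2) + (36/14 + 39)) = 253225/192589752587553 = 0.00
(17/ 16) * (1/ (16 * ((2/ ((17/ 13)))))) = 289/ 6656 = 0.04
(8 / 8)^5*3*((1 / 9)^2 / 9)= 1 / 243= 0.00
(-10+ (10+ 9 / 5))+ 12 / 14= 93 / 35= 2.66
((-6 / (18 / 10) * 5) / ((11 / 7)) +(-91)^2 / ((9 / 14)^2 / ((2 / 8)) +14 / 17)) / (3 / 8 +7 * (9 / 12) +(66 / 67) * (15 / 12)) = 17375156632 / 35741475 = 486.13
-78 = -78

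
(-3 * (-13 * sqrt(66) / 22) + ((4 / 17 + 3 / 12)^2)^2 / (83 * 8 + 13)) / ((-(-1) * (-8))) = -39 * sqrt(66) / 176 - 1185921 / 115801532416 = -1.80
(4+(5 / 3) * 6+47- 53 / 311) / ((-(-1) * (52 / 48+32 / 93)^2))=32320352 / 1082591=29.85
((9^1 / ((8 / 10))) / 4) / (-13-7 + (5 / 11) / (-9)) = -891 / 6352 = -0.14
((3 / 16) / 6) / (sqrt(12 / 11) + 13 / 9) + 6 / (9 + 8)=192183 / 482528 - 81*sqrt(33) / 14192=0.37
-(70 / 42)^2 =-25 / 9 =-2.78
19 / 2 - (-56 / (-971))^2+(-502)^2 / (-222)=-235611947887 / 209310702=-1125.66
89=89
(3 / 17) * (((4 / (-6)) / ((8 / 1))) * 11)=-11 / 68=-0.16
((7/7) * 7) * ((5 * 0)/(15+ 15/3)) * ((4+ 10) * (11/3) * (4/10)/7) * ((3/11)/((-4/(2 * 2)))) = 0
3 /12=1 /4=0.25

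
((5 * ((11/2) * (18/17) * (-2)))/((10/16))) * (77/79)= -121968/1343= -90.82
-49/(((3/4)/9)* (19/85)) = -49980/19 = -2630.53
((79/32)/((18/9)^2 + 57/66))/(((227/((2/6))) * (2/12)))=0.00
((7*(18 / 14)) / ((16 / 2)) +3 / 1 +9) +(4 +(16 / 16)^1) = 145 / 8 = 18.12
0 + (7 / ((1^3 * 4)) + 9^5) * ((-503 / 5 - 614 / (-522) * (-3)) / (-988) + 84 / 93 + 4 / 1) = 51848684327 / 175305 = 295762.72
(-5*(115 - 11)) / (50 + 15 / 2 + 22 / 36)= -4680 / 523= -8.95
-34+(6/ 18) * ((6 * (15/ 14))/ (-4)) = -967/ 28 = -34.54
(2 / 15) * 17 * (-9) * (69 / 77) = -7038 / 385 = -18.28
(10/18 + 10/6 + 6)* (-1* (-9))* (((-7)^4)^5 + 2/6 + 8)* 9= 53141649354209598216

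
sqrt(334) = 18.28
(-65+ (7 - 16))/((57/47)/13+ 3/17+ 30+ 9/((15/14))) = -1.91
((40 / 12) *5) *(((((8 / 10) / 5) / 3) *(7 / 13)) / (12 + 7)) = 56 / 2223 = 0.03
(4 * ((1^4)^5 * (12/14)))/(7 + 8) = 8/35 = 0.23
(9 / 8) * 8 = 9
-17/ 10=-1.70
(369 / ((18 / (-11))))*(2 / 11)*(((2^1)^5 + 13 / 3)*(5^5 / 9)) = -13965625 / 27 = -517245.37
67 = 67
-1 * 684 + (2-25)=-707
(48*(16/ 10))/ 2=192/ 5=38.40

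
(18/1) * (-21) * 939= -354942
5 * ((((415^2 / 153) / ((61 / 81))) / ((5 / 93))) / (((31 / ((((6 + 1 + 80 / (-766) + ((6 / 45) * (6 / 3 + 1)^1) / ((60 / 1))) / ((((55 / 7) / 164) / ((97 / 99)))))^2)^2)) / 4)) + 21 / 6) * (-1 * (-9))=13094774417511026983795336520566737391059368237 / 204312131954039930251498417968750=64092006148987.28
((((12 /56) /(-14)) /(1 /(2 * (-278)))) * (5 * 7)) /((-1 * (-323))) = 2085 /2261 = 0.92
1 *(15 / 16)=15 / 16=0.94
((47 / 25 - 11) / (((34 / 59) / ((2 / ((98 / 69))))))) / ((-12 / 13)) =1005537 / 41650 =24.14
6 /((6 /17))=17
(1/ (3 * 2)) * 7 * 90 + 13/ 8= 853/ 8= 106.62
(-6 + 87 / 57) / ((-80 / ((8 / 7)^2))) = 0.07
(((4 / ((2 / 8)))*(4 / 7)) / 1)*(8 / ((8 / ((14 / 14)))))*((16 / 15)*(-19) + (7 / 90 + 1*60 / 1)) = 114656 / 315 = 363.99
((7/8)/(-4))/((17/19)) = -133/544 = -0.24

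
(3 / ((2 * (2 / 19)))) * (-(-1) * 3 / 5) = 8.55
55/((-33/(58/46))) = -145/69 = -2.10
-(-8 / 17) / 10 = 0.05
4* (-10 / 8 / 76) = -5 / 76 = -0.07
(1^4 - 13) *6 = -72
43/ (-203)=-43/ 203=-0.21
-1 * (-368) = 368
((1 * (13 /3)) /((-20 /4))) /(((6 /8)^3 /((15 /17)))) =-832 /459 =-1.81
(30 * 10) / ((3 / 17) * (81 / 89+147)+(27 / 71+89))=3222690 / 1240543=2.60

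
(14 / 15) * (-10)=-28 / 3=-9.33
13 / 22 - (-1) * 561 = 12355 / 22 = 561.59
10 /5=2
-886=-886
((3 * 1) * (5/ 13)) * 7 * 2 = 210/ 13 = 16.15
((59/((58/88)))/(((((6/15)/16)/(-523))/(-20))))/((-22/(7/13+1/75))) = -1062468224/1131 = -939406.03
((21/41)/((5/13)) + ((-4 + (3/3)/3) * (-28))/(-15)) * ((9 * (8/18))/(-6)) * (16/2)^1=162736/5535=29.40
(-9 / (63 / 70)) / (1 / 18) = -180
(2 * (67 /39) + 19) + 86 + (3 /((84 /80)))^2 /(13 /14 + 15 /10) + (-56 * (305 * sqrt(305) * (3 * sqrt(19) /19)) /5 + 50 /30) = 526586 /4641 - 10248 * sqrt(5795) /19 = -40945.90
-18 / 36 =-1 / 2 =-0.50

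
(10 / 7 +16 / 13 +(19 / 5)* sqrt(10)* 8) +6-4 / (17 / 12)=9028 / 1547 +152* sqrt(10) / 5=101.97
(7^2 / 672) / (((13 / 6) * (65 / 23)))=161 / 13520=0.01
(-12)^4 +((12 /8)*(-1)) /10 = 414717 /20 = 20735.85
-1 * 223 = -223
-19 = -19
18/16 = 9/8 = 1.12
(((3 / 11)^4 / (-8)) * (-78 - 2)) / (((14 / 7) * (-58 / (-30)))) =6075 / 424589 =0.01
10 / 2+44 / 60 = 5.73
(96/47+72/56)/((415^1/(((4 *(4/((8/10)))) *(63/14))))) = 0.72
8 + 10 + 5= 23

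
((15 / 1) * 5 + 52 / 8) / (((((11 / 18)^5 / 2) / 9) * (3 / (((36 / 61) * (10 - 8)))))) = 66527910144 / 9824111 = 6771.90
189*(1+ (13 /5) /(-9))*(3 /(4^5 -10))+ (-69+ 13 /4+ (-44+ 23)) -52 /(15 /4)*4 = -287609 /2028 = -141.82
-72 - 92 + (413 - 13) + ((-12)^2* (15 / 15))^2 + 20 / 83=1740696 / 83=20972.24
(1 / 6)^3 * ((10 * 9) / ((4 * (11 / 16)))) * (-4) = -20 / 33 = -0.61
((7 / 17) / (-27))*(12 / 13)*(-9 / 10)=14 / 1105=0.01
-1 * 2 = -2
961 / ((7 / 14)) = 1922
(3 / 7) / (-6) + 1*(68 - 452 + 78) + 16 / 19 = -81191 / 266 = -305.23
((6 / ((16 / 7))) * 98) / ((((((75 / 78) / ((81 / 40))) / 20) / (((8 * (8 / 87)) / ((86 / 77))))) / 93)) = 20691222552 / 31175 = 663712.03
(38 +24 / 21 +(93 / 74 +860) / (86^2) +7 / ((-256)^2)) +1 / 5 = 6192089571681 / 156923002880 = 39.46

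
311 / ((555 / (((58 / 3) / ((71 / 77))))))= 1388926 / 118215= 11.75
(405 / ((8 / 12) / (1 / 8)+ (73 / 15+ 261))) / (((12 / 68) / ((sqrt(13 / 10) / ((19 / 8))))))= 765* sqrt(130) / 2147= 4.06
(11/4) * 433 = 4763/4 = 1190.75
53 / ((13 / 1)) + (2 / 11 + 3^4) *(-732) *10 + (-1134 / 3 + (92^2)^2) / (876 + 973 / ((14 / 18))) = -170502345445 / 304161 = -560566.10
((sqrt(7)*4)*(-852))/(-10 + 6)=852*sqrt(7)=2254.18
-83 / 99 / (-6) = 0.14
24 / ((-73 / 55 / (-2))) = 36.16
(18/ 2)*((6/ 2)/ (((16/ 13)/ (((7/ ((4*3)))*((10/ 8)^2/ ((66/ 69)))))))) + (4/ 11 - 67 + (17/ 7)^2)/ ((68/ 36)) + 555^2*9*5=260115221045709/ 18765824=13861113.75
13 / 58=0.22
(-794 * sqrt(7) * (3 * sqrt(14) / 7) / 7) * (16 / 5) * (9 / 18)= -19056 * sqrt(2) / 35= -769.98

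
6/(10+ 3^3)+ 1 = 43/37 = 1.16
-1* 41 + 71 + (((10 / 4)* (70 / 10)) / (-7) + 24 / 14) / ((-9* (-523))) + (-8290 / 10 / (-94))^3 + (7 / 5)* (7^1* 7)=107350845755233 / 136834561080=784.53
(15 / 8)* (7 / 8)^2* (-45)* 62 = -1025325 / 256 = -4005.18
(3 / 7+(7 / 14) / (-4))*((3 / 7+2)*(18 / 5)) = 2601 / 980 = 2.65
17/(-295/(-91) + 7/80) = 123760/24237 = 5.11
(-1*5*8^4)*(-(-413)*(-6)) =50749440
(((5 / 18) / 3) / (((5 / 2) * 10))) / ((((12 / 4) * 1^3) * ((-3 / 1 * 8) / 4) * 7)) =-1 / 34020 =-0.00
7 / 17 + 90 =1537 / 17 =90.41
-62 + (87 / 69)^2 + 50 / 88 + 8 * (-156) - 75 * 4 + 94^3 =19295249053 / 23276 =828976.16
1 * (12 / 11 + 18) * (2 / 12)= 35 / 11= 3.18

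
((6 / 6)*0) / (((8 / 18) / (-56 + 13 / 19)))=0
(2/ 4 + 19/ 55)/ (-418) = -93/ 45980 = -0.00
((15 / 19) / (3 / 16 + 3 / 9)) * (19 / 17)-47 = -3851 / 85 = -45.31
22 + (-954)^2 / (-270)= -16744 / 5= -3348.80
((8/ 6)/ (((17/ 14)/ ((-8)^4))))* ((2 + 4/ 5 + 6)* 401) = 4047110144/ 255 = 15871020.17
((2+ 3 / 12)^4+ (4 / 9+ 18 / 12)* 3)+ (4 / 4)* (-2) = 22627 / 768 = 29.46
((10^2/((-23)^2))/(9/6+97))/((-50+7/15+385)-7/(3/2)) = 500/86184151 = 0.00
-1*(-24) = 24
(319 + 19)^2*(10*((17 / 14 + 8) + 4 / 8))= 77685920 / 7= 11097988.57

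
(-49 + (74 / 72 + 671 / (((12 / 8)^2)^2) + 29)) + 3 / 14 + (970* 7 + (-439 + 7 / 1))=14678009 / 2268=6471.79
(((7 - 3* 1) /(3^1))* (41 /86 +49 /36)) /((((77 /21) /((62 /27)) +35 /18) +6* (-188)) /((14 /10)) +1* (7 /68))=-41980820 /13758171081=-0.00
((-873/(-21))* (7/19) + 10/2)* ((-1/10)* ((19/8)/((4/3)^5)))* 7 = -328293/40960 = -8.01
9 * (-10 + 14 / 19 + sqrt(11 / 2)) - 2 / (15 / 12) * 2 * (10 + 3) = -11872 / 95 + 9 * sqrt(22) / 2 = -103.86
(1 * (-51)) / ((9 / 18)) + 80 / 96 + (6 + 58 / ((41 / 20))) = -16451 / 246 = -66.87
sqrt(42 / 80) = sqrt(210) / 20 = 0.72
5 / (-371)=-5 / 371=-0.01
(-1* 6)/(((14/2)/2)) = -12/7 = -1.71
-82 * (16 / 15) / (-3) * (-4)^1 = -5248 / 45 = -116.62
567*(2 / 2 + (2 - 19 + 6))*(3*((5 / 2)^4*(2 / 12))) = -1771875 / 16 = -110742.19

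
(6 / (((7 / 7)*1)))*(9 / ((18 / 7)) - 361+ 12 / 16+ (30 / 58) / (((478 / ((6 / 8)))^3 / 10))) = -108471813877509 / 50675923328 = -2140.50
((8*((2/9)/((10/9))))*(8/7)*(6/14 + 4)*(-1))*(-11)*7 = 21824/35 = 623.54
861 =861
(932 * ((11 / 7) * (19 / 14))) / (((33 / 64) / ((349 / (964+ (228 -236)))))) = 49440736 / 35133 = 1407.24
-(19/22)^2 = -361/484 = -0.75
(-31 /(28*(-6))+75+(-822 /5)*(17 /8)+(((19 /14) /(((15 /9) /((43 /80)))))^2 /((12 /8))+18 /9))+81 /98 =-12757776599 /47040000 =-271.21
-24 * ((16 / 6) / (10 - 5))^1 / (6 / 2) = -64 / 15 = -4.27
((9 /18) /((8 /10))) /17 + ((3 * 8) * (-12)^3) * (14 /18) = -4386811 /136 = -32255.96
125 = 125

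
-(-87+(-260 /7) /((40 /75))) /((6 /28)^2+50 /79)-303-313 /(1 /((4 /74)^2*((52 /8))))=-1125122893 /14389559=-78.19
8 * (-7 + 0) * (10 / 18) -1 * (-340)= 308.89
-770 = -770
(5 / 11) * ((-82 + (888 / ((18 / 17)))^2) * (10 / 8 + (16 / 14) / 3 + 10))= 15459847715 / 4158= 3718097.09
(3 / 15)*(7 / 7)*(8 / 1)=8 / 5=1.60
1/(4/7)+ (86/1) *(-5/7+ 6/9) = -197/84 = -2.35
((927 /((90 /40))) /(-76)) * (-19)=103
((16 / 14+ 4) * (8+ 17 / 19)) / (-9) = -676 / 133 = -5.08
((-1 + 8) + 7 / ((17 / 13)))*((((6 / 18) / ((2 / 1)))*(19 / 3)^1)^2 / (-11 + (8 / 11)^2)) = -218405 / 166158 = -1.31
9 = 9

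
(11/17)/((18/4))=0.14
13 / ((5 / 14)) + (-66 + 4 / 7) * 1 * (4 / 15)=398 / 21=18.95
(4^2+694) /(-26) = -27.31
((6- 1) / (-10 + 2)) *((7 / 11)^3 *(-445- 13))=392735 / 5324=73.77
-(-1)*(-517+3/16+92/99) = -515.88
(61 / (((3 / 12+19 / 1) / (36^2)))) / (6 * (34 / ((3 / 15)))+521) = 316224 / 118657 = 2.67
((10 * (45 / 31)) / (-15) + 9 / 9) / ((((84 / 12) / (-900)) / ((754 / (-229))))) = 678600 / 49693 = 13.66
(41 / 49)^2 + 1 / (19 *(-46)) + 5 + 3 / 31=377029475 / 65052694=5.80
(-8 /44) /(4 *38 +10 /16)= -16 /13431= -0.00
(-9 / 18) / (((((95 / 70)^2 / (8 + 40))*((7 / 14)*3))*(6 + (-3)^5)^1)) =3136 / 85557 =0.04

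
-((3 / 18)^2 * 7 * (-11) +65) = -2263 / 36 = -62.86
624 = 624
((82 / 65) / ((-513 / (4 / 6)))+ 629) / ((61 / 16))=1006749616 / 6102135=164.98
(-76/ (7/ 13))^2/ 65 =75088/ 245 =306.48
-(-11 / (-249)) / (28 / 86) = -473 / 3486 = -0.14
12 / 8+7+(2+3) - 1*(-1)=29 / 2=14.50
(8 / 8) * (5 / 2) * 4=10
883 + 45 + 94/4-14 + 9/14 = 6567/7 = 938.14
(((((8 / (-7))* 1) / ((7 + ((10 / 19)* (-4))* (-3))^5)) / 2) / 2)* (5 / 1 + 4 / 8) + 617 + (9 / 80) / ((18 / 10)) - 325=3082504619979009 / 10554263760656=292.06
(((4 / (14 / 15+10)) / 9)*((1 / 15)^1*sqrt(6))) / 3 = sqrt(6) / 1107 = 0.00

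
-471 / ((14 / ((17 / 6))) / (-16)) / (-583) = -10676 / 4081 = -2.62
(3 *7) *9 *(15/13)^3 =637875/2197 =290.34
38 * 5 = 190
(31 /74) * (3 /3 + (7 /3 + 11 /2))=1643 /444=3.70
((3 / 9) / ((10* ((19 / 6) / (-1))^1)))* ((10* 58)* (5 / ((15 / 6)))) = -232 / 19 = -12.21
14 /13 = 1.08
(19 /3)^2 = 361 /9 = 40.11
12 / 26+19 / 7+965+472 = 1440.18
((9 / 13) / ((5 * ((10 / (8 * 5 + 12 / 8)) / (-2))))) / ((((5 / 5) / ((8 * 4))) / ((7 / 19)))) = -13.55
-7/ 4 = -1.75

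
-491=-491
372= 372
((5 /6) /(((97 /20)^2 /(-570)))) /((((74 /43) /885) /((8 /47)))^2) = -4402476396000000 /28453954489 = -154722.83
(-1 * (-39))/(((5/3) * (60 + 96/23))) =299/820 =0.36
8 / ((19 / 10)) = 80 / 19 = 4.21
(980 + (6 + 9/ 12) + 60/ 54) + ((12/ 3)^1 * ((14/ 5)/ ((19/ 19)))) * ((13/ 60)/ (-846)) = 125359211/ 126900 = 987.86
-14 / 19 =-0.74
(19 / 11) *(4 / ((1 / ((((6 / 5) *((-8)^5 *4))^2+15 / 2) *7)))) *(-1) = -329028854711718 / 275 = -1196468562588.07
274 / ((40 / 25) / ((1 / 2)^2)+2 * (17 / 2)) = 1370 / 117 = 11.71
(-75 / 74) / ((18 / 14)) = -175 / 222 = -0.79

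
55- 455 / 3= -290 / 3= -96.67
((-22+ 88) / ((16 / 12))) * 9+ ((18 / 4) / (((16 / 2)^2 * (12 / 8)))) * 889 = 31179 / 64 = 487.17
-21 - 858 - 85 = -964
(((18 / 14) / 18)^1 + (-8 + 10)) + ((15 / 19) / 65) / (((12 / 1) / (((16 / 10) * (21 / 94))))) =1683599 / 812630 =2.07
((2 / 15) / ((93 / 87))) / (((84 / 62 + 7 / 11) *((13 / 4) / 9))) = 7656 / 44135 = 0.17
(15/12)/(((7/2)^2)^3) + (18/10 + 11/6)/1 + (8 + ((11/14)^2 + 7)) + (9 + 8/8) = 206483597/7058940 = 29.25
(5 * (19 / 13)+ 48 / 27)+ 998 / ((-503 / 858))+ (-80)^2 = 276995861 / 58851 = 4706.73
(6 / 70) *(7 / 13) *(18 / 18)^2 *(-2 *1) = -6 / 65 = -0.09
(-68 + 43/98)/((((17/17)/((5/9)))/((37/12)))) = -408295/3528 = -115.73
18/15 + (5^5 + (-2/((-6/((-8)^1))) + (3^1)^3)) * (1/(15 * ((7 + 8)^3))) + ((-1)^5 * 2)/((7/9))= -1391864/1063125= -1.31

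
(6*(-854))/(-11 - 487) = 854/83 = 10.29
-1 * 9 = -9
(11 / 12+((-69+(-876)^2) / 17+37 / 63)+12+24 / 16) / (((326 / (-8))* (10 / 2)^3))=-193425641 / 21821625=-8.86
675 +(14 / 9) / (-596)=1810343 / 2682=675.00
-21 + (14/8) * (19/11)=-791/44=-17.98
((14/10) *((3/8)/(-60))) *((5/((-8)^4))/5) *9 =-63/3276800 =-0.00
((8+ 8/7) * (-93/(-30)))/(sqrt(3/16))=3968 * sqrt(3)/105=65.46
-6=-6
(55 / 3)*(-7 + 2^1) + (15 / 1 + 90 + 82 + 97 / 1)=577 / 3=192.33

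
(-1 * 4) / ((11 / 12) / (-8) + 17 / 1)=-384 / 1621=-0.24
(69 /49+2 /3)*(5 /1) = 1525 /147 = 10.37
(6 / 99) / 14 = 1 / 231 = 0.00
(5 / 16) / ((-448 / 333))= -1665 / 7168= -0.23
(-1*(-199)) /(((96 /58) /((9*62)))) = 536703 /8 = 67087.88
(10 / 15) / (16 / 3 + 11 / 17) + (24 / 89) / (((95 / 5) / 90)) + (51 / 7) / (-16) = 53921423 / 57764560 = 0.93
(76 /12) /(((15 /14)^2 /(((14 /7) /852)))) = 1862 /143775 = 0.01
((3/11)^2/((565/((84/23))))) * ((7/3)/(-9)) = -196/1572395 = -0.00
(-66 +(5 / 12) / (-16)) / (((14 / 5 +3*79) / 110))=-316925 / 10464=-30.29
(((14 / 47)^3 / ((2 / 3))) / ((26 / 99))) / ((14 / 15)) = 218295 / 1349699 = 0.16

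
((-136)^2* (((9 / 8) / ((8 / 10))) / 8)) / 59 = 13005 / 236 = 55.11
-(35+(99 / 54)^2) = -1381 / 36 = -38.36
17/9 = 1.89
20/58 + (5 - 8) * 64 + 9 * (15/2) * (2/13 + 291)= 14673767/754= 19461.23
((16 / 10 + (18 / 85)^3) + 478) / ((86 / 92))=13548848372 / 26407375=513.07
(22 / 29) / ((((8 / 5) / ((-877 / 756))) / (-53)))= 2556455 / 87696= 29.15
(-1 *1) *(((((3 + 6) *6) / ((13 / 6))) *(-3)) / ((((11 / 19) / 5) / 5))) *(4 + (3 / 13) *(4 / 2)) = 26778600 / 1859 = 14404.84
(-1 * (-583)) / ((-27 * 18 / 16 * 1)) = -4664 / 243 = -19.19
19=19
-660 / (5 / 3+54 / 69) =-45540 / 169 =-269.47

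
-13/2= -6.50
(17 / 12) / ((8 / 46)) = 391 / 48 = 8.15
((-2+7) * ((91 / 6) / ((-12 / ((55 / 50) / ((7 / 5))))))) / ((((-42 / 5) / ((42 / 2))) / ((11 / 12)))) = 11.38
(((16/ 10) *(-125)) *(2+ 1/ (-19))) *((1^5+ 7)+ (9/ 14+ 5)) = -706700/ 133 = -5313.53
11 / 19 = 0.58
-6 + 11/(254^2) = -6.00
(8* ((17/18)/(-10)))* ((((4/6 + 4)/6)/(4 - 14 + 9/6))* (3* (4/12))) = 0.07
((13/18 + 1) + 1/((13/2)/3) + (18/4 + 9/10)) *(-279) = -275063/130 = -2115.87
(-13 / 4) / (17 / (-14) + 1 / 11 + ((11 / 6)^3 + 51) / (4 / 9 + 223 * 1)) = 929082 / 248009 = 3.75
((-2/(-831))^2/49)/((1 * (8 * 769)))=1/52042058082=0.00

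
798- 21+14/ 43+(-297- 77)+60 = 19923/ 43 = 463.33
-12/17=-0.71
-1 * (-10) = 10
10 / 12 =5 / 6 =0.83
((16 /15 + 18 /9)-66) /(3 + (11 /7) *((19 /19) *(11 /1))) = -3304 /1065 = -3.10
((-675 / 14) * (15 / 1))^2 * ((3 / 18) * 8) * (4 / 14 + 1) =307546875 / 343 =896638.12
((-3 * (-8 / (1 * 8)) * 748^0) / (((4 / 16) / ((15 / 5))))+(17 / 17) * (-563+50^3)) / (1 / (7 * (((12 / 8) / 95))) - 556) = -2613933 / 11486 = -227.58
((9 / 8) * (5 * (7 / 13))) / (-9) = -0.34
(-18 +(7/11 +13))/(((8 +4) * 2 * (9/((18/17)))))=-4/187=-0.02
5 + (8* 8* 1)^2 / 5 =4121 / 5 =824.20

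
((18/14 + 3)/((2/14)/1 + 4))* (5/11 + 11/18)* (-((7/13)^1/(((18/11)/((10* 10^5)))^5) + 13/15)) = -37167551093750000000000000000701876097/734628609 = -50593661393535519115618870000.00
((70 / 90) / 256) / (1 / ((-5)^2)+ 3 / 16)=0.01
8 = 8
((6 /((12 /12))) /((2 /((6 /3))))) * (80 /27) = 17.78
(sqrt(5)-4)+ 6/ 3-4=-6+ sqrt(5)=-3.76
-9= -9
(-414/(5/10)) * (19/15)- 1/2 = -10493/10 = -1049.30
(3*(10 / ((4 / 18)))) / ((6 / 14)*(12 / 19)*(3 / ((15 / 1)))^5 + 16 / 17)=143.42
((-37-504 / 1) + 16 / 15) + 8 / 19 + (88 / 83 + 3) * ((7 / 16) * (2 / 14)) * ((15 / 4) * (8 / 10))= -203906473 / 378480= -538.75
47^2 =2209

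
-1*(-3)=3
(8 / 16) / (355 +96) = 1 / 902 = 0.00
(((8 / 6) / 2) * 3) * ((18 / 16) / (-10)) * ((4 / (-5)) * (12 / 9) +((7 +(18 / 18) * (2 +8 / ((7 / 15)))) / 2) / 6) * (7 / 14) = -1401 / 11200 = -0.13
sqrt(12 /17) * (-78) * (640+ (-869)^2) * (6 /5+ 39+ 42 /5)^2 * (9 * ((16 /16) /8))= -15664881930399 * sqrt(51) /850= -131611333114.73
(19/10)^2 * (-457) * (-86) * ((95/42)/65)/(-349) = -14.15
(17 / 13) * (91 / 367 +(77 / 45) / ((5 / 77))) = 34.78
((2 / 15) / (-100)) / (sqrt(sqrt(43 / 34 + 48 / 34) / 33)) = -sqrt(33) * 34^(1 / 4) * 91^(3 / 4) / 68250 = -0.01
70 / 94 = 35 / 47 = 0.74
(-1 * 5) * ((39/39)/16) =-5/16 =-0.31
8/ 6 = 4/ 3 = 1.33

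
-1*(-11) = 11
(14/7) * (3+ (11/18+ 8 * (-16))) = -2239/9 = -248.78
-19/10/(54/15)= -19/36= -0.53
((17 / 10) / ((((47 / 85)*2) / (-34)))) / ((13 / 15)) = -73695 / 1222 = -60.31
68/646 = 2/19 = 0.11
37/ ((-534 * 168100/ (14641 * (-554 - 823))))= 248648103/ 29921800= 8.31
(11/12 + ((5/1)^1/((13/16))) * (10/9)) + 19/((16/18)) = 27265/936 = 29.13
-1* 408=-408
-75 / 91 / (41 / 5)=-375 / 3731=-0.10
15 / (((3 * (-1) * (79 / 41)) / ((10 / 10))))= -205 / 79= -2.59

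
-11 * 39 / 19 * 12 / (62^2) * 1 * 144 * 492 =-91181376 / 18259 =-4993.78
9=9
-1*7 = -7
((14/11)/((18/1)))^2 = 49/9801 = 0.00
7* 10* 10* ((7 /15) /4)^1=245 /3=81.67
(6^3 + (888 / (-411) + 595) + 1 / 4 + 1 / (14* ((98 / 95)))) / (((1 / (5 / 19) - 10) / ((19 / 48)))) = -2408134385 / 46615072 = -51.66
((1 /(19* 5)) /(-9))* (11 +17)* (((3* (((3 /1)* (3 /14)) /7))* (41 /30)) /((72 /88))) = -451 /29925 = -0.02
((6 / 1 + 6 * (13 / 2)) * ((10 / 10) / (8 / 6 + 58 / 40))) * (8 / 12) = 1800 / 167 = 10.78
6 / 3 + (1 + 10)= 13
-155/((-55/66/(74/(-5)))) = -13764/5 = -2752.80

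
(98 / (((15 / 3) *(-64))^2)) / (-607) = -49 / 31078400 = -0.00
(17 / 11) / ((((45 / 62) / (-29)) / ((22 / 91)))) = -61132 / 4095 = -14.93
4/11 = 0.36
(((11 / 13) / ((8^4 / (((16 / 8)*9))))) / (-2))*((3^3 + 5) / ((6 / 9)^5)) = -24057 / 53248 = -0.45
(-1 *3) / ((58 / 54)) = -81 / 29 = -2.79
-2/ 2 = -1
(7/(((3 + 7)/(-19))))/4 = -133/40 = -3.32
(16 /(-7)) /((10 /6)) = -48 /35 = -1.37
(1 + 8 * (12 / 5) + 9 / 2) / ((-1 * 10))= -247 / 100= -2.47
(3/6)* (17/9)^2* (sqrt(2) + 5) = 289* sqrt(2)/162 + 1445/162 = 11.44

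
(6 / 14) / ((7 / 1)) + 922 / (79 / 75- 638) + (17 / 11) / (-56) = -291248005 / 205988552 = -1.41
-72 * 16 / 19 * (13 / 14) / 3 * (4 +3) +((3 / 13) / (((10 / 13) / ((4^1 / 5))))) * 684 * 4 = 249504 / 475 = 525.27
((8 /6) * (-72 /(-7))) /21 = 32 /49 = 0.65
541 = 541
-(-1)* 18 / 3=6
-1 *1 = -1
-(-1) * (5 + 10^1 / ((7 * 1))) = 45 / 7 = 6.43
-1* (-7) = 7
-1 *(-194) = 194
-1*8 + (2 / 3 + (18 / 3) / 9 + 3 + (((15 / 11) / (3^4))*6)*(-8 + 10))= -343 / 99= -3.46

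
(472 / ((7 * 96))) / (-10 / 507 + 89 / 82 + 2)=0.23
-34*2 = -68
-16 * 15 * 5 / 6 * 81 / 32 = -506.25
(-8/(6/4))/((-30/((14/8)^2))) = 49/90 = 0.54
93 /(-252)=-31 /84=-0.37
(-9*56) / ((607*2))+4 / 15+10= 89698 / 9105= 9.85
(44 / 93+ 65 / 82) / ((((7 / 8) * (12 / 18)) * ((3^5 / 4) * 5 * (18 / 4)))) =22064 / 13898385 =0.00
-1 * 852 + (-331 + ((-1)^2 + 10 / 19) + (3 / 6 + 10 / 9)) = -403513 / 342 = -1179.86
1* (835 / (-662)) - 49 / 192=-96379 / 63552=-1.52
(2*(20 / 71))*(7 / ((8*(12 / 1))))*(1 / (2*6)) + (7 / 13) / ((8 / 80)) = 716135 / 132912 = 5.39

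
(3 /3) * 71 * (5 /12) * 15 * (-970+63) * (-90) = 72446625 /2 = 36223312.50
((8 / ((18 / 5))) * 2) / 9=40 / 81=0.49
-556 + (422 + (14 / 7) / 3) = -400 / 3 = -133.33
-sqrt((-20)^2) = -20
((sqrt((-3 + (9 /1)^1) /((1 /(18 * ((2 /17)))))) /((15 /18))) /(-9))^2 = 96 /425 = 0.23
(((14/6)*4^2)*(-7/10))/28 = -14/15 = -0.93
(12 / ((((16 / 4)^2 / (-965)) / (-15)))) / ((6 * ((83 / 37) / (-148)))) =-119375.15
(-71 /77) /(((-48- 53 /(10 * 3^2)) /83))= 530370 /336721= 1.58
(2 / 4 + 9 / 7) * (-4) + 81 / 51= -5.55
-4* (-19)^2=-1444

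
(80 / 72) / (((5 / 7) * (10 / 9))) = 7 / 5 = 1.40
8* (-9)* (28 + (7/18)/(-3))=-6020/3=-2006.67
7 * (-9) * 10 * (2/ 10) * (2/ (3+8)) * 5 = -114.55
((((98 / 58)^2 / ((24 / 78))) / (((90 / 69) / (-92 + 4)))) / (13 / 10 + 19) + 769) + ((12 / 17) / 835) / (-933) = 238431307587337 / 323006330715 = 738.16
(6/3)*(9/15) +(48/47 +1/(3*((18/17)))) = 32183/12690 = 2.54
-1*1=-1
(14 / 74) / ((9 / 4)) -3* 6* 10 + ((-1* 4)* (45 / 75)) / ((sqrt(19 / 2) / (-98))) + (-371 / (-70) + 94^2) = 1176* sqrt(38) / 95 + 28842409 / 3330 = 8737.69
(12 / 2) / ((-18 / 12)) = -4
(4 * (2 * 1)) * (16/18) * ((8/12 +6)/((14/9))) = 640/21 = 30.48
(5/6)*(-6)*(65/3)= -325/3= -108.33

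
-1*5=-5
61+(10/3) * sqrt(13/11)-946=-885+10 * sqrt(143)/33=-881.38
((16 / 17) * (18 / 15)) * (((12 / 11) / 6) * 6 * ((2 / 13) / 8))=288 / 12155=0.02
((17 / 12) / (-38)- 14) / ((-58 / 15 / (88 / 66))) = 32005 / 6612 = 4.84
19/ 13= 1.46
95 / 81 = 1.17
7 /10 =0.70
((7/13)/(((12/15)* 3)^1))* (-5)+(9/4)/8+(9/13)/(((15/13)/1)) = -1501/6240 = -0.24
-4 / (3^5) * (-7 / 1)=28 / 243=0.12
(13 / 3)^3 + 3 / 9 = 2206 / 27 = 81.70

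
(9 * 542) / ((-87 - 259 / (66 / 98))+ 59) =-160974 / 13615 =-11.82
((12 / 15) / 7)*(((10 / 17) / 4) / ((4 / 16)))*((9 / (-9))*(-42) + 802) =56.74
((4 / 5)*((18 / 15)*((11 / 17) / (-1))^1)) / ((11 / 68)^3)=-443904 / 3025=-146.75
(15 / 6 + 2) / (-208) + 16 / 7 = 6593 / 2912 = 2.26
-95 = -95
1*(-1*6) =-6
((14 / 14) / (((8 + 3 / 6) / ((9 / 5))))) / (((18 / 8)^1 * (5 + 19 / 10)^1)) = 16 / 1173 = 0.01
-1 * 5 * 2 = -10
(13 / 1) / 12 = 13 / 12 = 1.08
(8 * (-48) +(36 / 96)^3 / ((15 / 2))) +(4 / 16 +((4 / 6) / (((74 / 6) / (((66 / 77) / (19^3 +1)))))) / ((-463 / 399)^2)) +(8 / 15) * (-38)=-602951983307113 / 1492419828480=-404.01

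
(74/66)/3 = 37/99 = 0.37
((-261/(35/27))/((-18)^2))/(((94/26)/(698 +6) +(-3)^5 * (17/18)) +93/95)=3782064/1390766153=0.00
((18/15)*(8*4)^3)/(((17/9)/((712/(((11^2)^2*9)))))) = 139984896/1244485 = 112.48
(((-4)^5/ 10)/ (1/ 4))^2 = 4194304/ 25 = 167772.16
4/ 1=4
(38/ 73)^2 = 1444/ 5329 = 0.27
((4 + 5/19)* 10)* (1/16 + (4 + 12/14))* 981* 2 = 11521845/28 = 411494.46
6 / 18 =1 / 3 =0.33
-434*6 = -2604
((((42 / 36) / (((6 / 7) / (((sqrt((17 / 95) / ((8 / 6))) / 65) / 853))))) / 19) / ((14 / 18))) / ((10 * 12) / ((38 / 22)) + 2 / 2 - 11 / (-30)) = 21 * sqrt(4845) / 170149837780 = 0.00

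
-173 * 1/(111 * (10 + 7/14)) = -346/2331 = -0.15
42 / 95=0.44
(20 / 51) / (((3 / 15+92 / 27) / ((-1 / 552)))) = -75 / 380834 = -0.00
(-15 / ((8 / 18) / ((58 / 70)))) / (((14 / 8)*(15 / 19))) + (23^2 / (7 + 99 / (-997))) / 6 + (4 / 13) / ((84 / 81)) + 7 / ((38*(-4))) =-3604043909 / 499611840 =-7.21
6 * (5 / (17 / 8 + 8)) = 80 / 27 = 2.96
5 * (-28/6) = -70/3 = -23.33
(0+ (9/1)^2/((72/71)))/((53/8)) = 639/53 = 12.06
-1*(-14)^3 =2744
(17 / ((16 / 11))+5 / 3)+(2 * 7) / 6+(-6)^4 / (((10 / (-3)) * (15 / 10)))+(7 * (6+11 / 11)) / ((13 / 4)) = -237573 / 1040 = -228.44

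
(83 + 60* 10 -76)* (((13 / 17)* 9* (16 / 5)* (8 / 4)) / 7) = 2272608 / 595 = 3819.51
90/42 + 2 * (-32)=-433/7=-61.86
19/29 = 0.66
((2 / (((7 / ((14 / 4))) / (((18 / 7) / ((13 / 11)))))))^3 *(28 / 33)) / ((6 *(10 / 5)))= 78408 / 107653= 0.73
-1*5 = -5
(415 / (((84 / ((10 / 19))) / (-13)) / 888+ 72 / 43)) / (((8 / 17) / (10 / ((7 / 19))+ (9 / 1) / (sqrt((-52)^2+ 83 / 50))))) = 14506.38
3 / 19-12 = -225 / 19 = -11.84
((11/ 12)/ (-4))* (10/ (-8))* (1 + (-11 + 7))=-55/ 64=-0.86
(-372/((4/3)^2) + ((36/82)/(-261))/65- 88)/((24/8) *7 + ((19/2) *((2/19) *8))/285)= -5237836761/370535204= -14.14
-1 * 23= -23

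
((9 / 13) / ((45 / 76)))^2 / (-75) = -0.02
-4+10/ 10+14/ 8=-5/ 4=-1.25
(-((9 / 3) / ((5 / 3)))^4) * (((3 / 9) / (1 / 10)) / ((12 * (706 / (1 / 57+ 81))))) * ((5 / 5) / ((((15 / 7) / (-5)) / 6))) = 3927609 / 838375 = 4.68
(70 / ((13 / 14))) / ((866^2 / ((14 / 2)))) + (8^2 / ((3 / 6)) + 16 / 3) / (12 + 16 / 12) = 24375285 / 2437357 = 10.00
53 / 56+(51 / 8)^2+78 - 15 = 46855 / 448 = 104.59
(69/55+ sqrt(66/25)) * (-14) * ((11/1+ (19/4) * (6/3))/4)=-287 * sqrt(66)/20 - 19803/220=-206.59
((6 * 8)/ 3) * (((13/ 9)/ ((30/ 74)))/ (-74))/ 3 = -104/ 405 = -0.26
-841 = -841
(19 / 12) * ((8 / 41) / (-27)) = -38 / 3321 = -0.01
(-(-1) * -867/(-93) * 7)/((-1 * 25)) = -2023/775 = -2.61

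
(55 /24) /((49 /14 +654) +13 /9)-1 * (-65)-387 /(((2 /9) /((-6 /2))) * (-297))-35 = 6477921 /521884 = 12.41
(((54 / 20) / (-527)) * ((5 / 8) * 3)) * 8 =-81 / 1054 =-0.08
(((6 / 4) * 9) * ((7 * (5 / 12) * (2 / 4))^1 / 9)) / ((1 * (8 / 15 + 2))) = 525 / 608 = 0.86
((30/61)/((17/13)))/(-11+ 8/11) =-0.04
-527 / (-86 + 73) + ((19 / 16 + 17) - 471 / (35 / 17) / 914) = 194546197 / 3326960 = 58.48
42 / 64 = 21 / 32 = 0.66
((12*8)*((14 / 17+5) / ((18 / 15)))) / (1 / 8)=63360 / 17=3727.06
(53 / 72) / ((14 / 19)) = 1007 / 1008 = 1.00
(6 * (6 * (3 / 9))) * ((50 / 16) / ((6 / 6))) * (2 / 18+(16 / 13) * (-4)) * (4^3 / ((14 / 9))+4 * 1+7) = -5137375 / 546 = -9409.11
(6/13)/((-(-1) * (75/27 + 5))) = 27/455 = 0.06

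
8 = 8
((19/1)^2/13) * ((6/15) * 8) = 88.86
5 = 5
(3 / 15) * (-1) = -1 / 5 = -0.20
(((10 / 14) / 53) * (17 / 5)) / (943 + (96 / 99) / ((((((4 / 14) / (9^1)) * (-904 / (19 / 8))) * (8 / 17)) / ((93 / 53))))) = 676192 / 13911337195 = 0.00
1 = 1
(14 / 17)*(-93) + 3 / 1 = -1251 / 17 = -73.59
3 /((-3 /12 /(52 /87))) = -208 /29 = -7.17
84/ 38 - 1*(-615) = 11727/ 19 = 617.21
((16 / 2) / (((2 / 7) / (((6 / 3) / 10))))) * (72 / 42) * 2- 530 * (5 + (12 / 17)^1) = -255418 / 85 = -3004.92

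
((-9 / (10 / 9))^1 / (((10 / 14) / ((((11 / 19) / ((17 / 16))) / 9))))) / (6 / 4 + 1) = -11088 / 40375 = -0.27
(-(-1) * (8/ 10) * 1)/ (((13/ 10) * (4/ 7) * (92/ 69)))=21/ 26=0.81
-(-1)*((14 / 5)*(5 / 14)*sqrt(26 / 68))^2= 13 / 34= 0.38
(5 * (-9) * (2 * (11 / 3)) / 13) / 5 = -66 / 13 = -5.08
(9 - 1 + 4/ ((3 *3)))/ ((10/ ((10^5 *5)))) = 422222.22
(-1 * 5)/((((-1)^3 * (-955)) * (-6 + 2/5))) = 5/5348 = 0.00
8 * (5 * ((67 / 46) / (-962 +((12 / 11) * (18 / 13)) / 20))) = -239525 / 3954712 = -0.06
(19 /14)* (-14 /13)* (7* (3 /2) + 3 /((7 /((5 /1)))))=-3363 /182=-18.48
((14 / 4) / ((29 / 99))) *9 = 107.53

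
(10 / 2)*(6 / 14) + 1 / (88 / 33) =141 / 56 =2.52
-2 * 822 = -1644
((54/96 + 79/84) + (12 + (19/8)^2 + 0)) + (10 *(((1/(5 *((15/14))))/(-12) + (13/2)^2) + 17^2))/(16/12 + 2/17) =572363209/248640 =2301.98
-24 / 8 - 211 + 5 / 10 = -427 / 2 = -213.50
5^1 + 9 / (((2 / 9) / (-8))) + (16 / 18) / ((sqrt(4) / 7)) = -2843 / 9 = -315.89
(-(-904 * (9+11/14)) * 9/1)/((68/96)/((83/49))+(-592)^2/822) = 50697921888/271759061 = 186.55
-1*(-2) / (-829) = -2 / 829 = -0.00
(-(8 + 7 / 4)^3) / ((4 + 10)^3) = -59319 / 175616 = -0.34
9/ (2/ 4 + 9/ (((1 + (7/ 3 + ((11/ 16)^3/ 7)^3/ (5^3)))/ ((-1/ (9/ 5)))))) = -530342689039255314/ 58926944227276927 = -9.00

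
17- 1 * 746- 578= -1307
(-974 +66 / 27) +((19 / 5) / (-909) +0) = -1471913 / 1515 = -971.56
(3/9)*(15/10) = 1/2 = 0.50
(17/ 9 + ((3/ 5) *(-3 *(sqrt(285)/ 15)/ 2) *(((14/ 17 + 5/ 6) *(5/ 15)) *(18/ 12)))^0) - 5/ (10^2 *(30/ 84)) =1237/ 450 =2.75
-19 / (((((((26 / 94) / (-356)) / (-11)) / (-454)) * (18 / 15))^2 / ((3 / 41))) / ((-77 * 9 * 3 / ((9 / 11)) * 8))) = 5618233738905309737600 / 6929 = 810828941969304335.06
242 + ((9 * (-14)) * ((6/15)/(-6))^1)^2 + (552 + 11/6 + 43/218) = 7084378/8175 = 866.59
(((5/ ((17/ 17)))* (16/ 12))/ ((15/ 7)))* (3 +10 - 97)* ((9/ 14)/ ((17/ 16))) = -2688/ 17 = -158.12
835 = 835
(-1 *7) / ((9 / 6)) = -14 / 3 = -4.67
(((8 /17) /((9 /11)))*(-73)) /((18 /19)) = -61028 /1377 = -44.32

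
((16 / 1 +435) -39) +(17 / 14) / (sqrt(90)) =17 * sqrt(10) / 420 +412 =412.13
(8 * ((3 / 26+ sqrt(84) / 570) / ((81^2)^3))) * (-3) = -4 / 407953774917 - 8 * sqrt(21) / 26830805965695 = -0.00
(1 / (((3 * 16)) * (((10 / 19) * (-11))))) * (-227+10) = 4123 / 5280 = 0.78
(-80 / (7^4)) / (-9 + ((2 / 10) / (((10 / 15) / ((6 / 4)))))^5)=256000000 / 69007023351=0.00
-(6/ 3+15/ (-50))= -17/ 10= -1.70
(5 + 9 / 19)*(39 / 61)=3.50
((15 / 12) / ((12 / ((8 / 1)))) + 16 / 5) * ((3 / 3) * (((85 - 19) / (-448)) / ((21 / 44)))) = -14641 / 11760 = -1.24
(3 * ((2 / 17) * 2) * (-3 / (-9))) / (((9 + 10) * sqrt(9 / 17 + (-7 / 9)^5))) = 486 * sqrt(4177274) / 39684103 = 0.03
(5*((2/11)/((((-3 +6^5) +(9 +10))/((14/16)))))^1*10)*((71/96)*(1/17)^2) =12425/4755987456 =0.00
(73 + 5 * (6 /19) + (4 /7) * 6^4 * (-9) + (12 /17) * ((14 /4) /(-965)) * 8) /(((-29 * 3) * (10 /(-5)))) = -14379765413 /379644510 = -37.88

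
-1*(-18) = 18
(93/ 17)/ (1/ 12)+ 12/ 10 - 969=-76683/ 85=-902.15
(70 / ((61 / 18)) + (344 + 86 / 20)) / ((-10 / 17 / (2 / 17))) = -225063 / 3050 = -73.79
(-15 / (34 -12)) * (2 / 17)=-15 / 187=-0.08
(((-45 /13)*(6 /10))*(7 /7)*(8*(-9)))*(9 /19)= 17496 /247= 70.83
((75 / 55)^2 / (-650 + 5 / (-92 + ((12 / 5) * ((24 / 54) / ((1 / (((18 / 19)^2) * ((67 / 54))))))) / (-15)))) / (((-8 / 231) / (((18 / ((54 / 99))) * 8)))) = 21.81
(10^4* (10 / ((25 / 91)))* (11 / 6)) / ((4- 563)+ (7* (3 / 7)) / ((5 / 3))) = -715000 / 597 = -1197.65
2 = 2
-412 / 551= -0.75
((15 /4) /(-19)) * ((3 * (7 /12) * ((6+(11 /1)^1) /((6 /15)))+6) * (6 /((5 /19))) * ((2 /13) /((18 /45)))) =-28935 /208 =-139.11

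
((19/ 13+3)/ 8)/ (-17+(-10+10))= -29/ 884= -0.03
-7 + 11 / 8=-45 / 8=-5.62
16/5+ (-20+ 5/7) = -563/35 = -16.09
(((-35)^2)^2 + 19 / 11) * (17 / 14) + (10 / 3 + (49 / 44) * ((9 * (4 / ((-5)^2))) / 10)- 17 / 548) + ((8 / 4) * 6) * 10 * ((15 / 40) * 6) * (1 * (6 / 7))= 1822424.49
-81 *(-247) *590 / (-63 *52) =-50445 / 14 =-3603.21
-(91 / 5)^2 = -8281 / 25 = -331.24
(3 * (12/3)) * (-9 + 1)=-96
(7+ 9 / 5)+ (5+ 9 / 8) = 597 / 40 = 14.92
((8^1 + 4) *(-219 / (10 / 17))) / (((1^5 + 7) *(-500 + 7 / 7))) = 11169 / 9980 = 1.12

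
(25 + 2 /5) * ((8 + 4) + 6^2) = 1219.20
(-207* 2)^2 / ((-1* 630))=-9522 / 35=-272.06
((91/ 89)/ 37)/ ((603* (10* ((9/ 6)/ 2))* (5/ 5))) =182/ 29785185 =0.00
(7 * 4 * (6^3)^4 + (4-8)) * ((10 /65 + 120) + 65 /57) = 5478116547806116 /741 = 7392869835095.97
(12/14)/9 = 2/21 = 0.10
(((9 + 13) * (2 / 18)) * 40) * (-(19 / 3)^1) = -16720 / 27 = -619.26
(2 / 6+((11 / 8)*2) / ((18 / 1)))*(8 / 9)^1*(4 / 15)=28 / 243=0.12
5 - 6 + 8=7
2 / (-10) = -1 / 5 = -0.20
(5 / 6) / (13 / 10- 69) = -25 / 2031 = -0.01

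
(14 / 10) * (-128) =-896 / 5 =-179.20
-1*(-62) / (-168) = -31 / 84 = -0.37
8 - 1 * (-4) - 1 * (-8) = 20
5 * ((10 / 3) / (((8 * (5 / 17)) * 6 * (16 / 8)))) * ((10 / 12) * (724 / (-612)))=-4525 / 7776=-0.58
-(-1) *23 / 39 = 0.59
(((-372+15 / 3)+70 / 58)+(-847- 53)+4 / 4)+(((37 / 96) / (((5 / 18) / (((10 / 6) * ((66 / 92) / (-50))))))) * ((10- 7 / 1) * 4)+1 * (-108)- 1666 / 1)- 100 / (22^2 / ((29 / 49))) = -4807759999883 / 1581857200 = -3039.31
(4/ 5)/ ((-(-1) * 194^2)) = 0.00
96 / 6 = 16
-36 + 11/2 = -61/2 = -30.50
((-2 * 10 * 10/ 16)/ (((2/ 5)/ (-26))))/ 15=325/ 6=54.17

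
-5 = -5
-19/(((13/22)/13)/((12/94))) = -2508/47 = -53.36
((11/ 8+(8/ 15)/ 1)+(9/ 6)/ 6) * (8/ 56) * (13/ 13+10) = 407/ 120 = 3.39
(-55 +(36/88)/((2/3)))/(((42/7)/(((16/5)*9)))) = -14358/55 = -261.05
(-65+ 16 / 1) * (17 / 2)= -833 / 2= -416.50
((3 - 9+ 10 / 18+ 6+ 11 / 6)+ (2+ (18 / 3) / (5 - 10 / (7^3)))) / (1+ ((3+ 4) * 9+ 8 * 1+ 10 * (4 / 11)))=171739 / 2321280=0.07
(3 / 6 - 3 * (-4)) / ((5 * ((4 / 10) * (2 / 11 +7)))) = 275 / 316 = 0.87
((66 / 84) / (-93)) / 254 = -11 / 330708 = -0.00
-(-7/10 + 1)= -3/10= -0.30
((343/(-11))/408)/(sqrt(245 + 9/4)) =-343 *sqrt(989)/2219316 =-0.00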